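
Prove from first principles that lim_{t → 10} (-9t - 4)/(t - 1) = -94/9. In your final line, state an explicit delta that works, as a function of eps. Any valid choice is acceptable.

delta = min(9/2, (81/26)eps)

Let eps > 0. We want delta > 0 with 0 < |t − 10| < delta ⇒ |(-9t - 4)/(t - 1) + 94/9| < eps.
Combining over a common denominator, (-9t - 4)/(t - 1) + 94/9 = [(-9t - 4)·9 − (-94)·(t - 1)] / [9·(t - 1)] = 13(t − 10) / (9(t - 1)).
So |(-9t - 4)/(t - 1) + 94/9| = 13|t − 10| / (9·|t − 1|).
Require delta ≤ 9/2, so |t − 1| ≥ |9| − |t − 10| > 9 − 9/2 = 9/2.
Hence |(-9t - 4)/(t - 1) + 94/9| < 13|t − 10|/(9·(9/2)) = (26/81)|t − 10|, which is < eps once |t − 10| < (81/26)eps.
Take delta = min(9/2, (81/26)eps). Then 0 < |t − 10| < delta forces both bounds, so |(-9t - 4)/(t - 1) + 94/9| < eps.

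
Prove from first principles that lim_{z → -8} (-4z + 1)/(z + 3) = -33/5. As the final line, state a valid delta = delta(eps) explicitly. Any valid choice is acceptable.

Suppose eps > 0. We want delta > 0 with 0 < |z + 8| < delta ⇒ |(-4z + 1)/(z + 3) + 33/5| < eps.
Combining over a common denominator, (-4z + 1)/(z + 3) + 33/5 = [(-4z + 1)·(-5) − 33·(z + 3)] / [(-5)·(z + 3)] = -13(z + 8) / ((-5)(z + 3)).
So |(-4z + 1)/(z + 3) + 33/5| = 13|z + 8| / (5·|z + 3|).
Restrict delta ≤ 5/2. Then |z + 8| < 5/2 gives |z + 3| = |(z + 8) + (-5)| ≥ 5 − 5/2 = 5/2.
Hence |(-4z + 1)/(z + 3) + 33/5| < 13|z + 8|/(5·(5/2)) = (26/25)|z + 8|, which is < eps once |z + 8| < (25/26)eps.
Take delta = min(5/2, (25/26)eps). Then 0 < |z + 8| < delta forces both bounds, so |(-4z + 1)/(z + 3) + 33/5| < eps.

delta = min(5/2, (25/26)eps)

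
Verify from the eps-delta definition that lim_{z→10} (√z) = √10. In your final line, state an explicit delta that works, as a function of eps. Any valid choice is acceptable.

delta = min(10, √10·eps)

Fix eps > 0. We want delta > 0 such that 0 < |z − 10| < delta implies |√z − √10| < eps.
Multiplying by the conjugate, |√z − √10| = |z − 10|/(√z + √10).
Restrict delta ≤ 10 so that |z − 10| < 10 forces z > 0, and then √z + √10 > √10.
Hence |√z − √10| < |z − 10|/√10, which is < eps once |z − 10| < √10·eps.
Take delta = min(10, √10·eps). If 0 < |z − 10| < delta then z > 0 and |√z − √10| < |z − 10|/√10 < eps.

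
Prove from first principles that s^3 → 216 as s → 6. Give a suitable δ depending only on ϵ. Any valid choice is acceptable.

Let ϵ > 0 be given. We seek δ > 0 with 0 < |s − 6| < δ ⇒ |s^3 − 216| < ϵ.
Factor: s^3 − 216 = (s − 6)(s^2 + 6s + 36), so |s^3 − 216| = |s − 6|·|s^2 + 6s + 36|.
Restrict δ ≤ 1. Then |s − 6| < 1 gives |s| < 7, so by the triangle inequality |s^2 + 6s + 36| ≤ 7^2 + 6·7 + 36 = 127.
Hence |s^3 − 216| ≤ 127|s − 6|, which is < ϵ once |s − 6| < ϵ/127.
Take δ = min(1, ϵ/127). If 0 < |s − 6| < δ then both bounds hold and |s^3 − 216| ≤ 127|s − 6| < 127·(ϵ/127) = ϵ.

δ = min(1, ϵ/127)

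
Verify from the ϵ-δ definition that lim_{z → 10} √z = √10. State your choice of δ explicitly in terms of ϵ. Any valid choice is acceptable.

Suppose ϵ > 0. We want δ > 0 such that 0 < |z − 10| < δ implies |√z − √10| < ϵ.
Rationalise: √z − √10 = (z − 10)/(√z + √10), so |√z − √10| = |z − 10|/(√z + √10).
Restrict δ ≤ 10 so that |z − 10| < 10 forces z > 0, and then √z + √10 > √10.
Hence |√z − √10| < |z − 10|/√10, which is < ϵ once |z − 10| < √10·ϵ.
Take δ = min(10, √10·ϵ). If 0 < |z − 10| < δ then z > 0 and |√z − √10| < |z − 10|/√10 < ϵ.

δ = min(10, √10·ϵ)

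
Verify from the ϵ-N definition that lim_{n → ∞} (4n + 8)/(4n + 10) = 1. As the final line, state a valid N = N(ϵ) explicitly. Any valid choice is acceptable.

N = (1/2)/ϵ

Suppose ϵ > 0. For n ≥ 1, |(4n + 8)/(4n + 10) − 1| = |-8|/(4(4n + 10)) = 8/(4(4n + 10)).
Since 4n + 10 ≥ 4n for n ≥ 1, this is ≤ 8/(4·4n) = (1/2)/n.
So |(4n + 8)/(4n + 10) − 1| < ϵ whenever n > (1/2)/ϵ.
Take N = (1/2)/ϵ. If n > N then |(4n + 8)/(4n + 10) − 1| ≤ (1/2)/n < ϵ.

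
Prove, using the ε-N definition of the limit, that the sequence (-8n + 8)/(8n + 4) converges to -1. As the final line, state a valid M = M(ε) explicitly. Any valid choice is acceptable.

M = (3/2)/ε

Fix ε > 0. For n ≥ 1, |(-8n + 8)/(8n + 4) + 1| = |96|/(8(8n + 4)) = 96/(8(8n + 4)).
Since 8n + 4 ≥ 8n for n ≥ 1, this is ≤ 96/(8·8n) = (3/2)/n.
So |(-8n + 8)/(8n + 4) + 1| < ε whenever n > (3/2)/ε.
Take M = (3/2)/ε. If n > M then |(-8n + 8)/(8n + 4) + 1| ≤ (3/2)/n < ε.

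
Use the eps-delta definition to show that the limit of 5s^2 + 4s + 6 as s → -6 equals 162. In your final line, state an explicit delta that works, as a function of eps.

delta = min(1, eps/61)

Suppose eps > 0. We want delta > 0 such that 0 < |s + 6| < delta implies |(5s^2 + 4s + 6) − 162| < eps.
(5s^2 + 4s + 6) − 162 = 5s^2 + 4s - 156 = (s + 6)(5s - 26).
So |(5s^2 + 4s + 6) − 162| = |s + 6|·|5s - 26|.
Assume first that |s + 6| < 1, so |s| < 7. Then |5s - 26| ≤ 5·7 + 26 = 61.
Hence |(5s^2 + 4s + 6) − 162| ≤ 61|s + 6| < eps provided |s + 6| < eps/61.
Take delta = min(1, eps/61). Then 0 < |s + 6| < delta gives both |s + 6| < 1 and |s + 6| < eps/61, so |(5s^2 + 4s + 6) − 162| < eps.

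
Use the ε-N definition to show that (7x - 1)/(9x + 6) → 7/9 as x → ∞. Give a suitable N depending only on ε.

N = (17/27)/ε

Fix ε > 0. We seek N > 0 such that x > N implies |(7x - 1)/(9x + 6) − (7/9)| < ε.
(7x - 1)/(9x + 6) − (7/9) = (9(7x - 1) − 7(9x + 6)) / (9(9x + 6)) = -51/(9(9x + 6)).
For x > 0 we have 9x + 6 > 9x, so |(7x - 1)/(9x + 6) − (7/9)| = 51/(9(9x + 6)) < 51/(9·9x) = (17/27)/x.
Thus |(7x - 1)/(9x + 6) − (7/9)| < ε whenever x > (17/27)/ε.
Take N = (17/27)/ε. If x > N then |(7x - 1)/(9x + 6) − (7/9)| < (17/27)/x < ε.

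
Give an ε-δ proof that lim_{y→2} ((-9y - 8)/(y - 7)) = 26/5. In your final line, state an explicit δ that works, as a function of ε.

δ = min(5/2, (25/142)ε)

Let ε > 0 be given. We want δ > 0 with 0 < |y − 2| < δ ⇒ |(-9y - 8)/(y - 7) − (26/5)| < ε.
Combining over a common denominator, (-9y - 8)/(y - 7) − (26/5) = [(-9y - 8)·(-5) − (-26)·(y - 7)] / [(-5)·(y - 7)] = 71(y − 2) / ((-5)(y - 7)).
So |(-9y - 8)/(y - 7) − (26/5)| = 71|y − 2| / (5·|y − 7|).
Require δ ≤ 5/2, so |y − 7| ≥ |-5| − |y − 2| > 5 − 5/2 = 5/2.
Hence |(-9y - 8)/(y - 7) − (26/5)| < 71|y − 2|/(5·(5/2)) = (142/25)|y − 2|, which is < ε once |y − 2| < (25/142)ε.
Take δ = min(5/2, (25/142)ε). Then 0 < |y − 2| < δ forces both bounds, so |(-9y - 8)/(y - 7) − (26/5)| < ε.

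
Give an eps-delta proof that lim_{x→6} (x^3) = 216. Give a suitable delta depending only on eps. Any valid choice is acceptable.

delta = min(1, eps/127)

Suppose eps > 0. We seek delta > 0 with 0 < |x − 6| < delta ⇒ |x^3 − 216| < eps.
Factor: x^3 − 216 = (x − 6)(x^2 + 6x + 36), so |x^3 − 216| = |x − 6|·|x^2 + 6x + 36|.
Restrict delta ≤ 1. Then |x − 6| < 1 gives |x| < 7, so by the triangle inequality |x^2 + 6x + 36| ≤ 7^2 + 6·7 + 36 = 127.
Hence |x^3 − 216| ≤ 127|x − 6|, which is < eps once |x − 6| < eps/127.
Take delta = min(1, eps/127). If 0 < |x − 6| < delta then both bounds hold and |x^3 − 216| ≤ 127|x − 6| < 127·(eps/127) = eps.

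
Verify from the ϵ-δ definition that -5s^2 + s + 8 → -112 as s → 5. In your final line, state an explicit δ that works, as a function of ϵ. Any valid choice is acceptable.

Let ϵ > 0. We want δ > 0 such that 0 < |s − 5| < δ implies |(-5s^2 + s + 8) + 112| < ϵ.
(-5s^2 + s + 8) + 112 = -5s^2 + s + 120 = (s − 5)(-5s - 24).
So |(-5s^2 + s + 8) + 112| = |s − 5|·|-5s - 24|.
Require δ ≤ 1. Then |s − 5| < 1 gives |s| < 6, and by the triangle inequality |-5s - 24| ≤ 5·6 + 24 = 54.
Hence |(-5s^2 + s + 8) + 112| ≤ 54|s − 5| < ϵ provided |s − 5| < ϵ/54.
Choosing δ = min(1, ϵ/54) ensures both conditions, hence |(-5s^2 + s + 8) + 112| < ϵ.

δ = min(1, ϵ/54)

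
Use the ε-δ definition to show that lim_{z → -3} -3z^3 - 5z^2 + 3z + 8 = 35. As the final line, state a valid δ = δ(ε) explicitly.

Let ε > 0. We want δ > 0 such that 0 < |z + 3| < δ implies |(-3z^3 - 5z^2 + 3z + 8) − 35| < ε.
(-3z^3 - 5z^2 + 3z + 8) − 35 = -3z^3 - 5z^2 + 3z - 27 = (z + 3)(-3z^2 + 4z - 9).
So |(-3z^3 - 5z^2 + 3z + 8) − 35| = |z + 3|·|-3z^2 + 4z - 9|.
Require δ ≤ 1. Then |z + 3| < 1 gives |z| < 4, and by the triangle inequality |-3z^2 + 4z - 9| ≤ 3·4^2 + 4·4 + 9 = 73.
Hence |(-3z^3 - 5z^2 + 3z + 8) − 35| ≤ 73|z + 3| < ε provided |z + 3| < ε/73.
Choosing δ = min(1, ε/73) ensures both conditions, hence |(-3z^3 - 5z^2 + 3z + 8) − 35| < ε.

δ = min(1, ε/73)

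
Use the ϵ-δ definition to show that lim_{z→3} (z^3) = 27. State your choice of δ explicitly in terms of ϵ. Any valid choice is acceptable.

Let ϵ > 0 be given. We seek δ > 0 with 0 < |z − 3| < δ ⇒ |z^3 − 27| < ϵ.
Factor: z^3 − 27 = (z − 3)(z^2 + 3z + 9), so |z^3 − 27| = |z − 3|·|z^2 + 3z + 9|.
Impose δ ≤ 2 so that |z| < 5; then |z^2 + 3z + 9| ≤ 49.
Hence |z^3 − 27| ≤ 49|z − 3|, which is < ϵ once |z − 3| < ϵ/49.
Take δ = min(2, ϵ/49). If 0 < |z − 3| < δ then both bounds hold and |z^3 − 27| ≤ 49|z − 3| < 49·(ϵ/49) = ϵ.

δ = min(2, ϵ/49)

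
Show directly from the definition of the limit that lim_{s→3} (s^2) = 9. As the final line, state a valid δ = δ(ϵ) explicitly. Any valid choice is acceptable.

δ = min(1, ϵ/7)

Let ϵ > 0 be given. We seek δ > 0 with 0 < |s − 3| < δ ⇒ |s^2 − 9| < ϵ.
Factor: s^2 − 9 = (s − 3)(s + 3), so |s^2 − 9| = |s − 3|·|s + 3|.
Impose δ ≤ 1 so that |s| < 4; then |s + 3| ≤ 7.
Hence |s^2 − 9| ≤ 7|s − 3|, which is < ϵ once |s − 3| < ϵ/7.
Take δ = min(1, ϵ/7). If 0 < |s − 3| < δ then both bounds hold and |s^2 − 9| ≤ 7|s − 3| < 7·(ϵ/7) = ϵ.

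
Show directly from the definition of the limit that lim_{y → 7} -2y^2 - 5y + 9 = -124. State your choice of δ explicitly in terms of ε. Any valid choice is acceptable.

Let ε > 0. We want δ > 0 such that 0 < |y − 7| < δ implies |(-2y^2 - 5y + 9) + 124| < ε.
(-2y^2 - 5y + 9) + 124 = -2y^2 - 5y + 133 = (y − 7)(-2y - 19).
So |(-2y^2 - 5y + 9) + 124| = |y − 7|·|-2y - 19|.
Assume first that |y − 7| < 1, so |y| < 8. Then |-2y - 19| ≤ 2·8 + 19 = 35.
Hence |(-2y^2 - 5y + 9) + 124| ≤ 35|y − 7| < ε provided |y − 7| < ε/35.
Choosing δ = min(1, ε/35) ensures both conditions, hence |(-2y^2 - 5y + 9) + 124| < ε.

δ = min(1, ε/35)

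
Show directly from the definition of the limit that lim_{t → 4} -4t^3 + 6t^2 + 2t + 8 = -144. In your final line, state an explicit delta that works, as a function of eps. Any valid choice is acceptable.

delta = min(1, eps/188)

Suppose eps > 0. We want delta > 0 such that 0 < |t − 4| < delta implies |(-4t^3 + 6t^2 + 2t + 8) + 144| < eps.
(-4t^3 + 6t^2 + 2t + 8) + 144 = -4t^3 + 6t^2 + 2t + 152 = (t − 4)(-4t^2 - 10t - 38).
So |(-4t^3 + 6t^2 + 2t + 8) + 144| = |t − 4|·|-4t^2 - 10t - 38|.
Require delta ≤ 1. Then |t − 4| < 1 gives |t| < 5, and by the triangle inequality |-4t^2 - 10t - 38| ≤ 4·5^2 + 10·5 + 38 = 188.
Hence |(-4t^3 + 6t^2 + 2t + 8) + 144| ≤ 188|t − 4| < eps provided |t − 4| < eps/188.
Take delta = min(1, eps/188). Then 0 < |t − 4| < delta gives both |t − 4| < 1 and |t − 4| < eps/188, so |(-4t^3 + 6t^2 + 2t + 8) + 144| < eps.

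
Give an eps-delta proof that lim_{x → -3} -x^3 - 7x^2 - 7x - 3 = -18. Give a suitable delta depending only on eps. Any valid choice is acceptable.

delta = min(1, eps/37)

Let eps > 0. We want delta > 0 such that 0 < |x + 3| < delta implies |(-x^3 - 7x^2 - 7x - 3) + 18| < eps.
(-x^3 - 7x^2 - 7x - 3) + 18 = -x^3 - 7x^2 - 7x + 15 = (x + 3)(-x^2 - 4x + 5).
So |(-x^3 - 7x^2 - 7x - 3) + 18| = |x + 3|·|-x^2 - 4x + 5|.
Assume first that |x + 3| < 1, so |x| < 4. Then |-x^2 - 4x + 5| ≤ 4^2 + 4·4 + 5 = 37.
Hence |(-x^3 - 7x^2 - 7x - 3) + 18| ≤ 37|x + 3| < eps provided |x + 3| < eps/37.
Choosing delta = min(1, eps/37) ensures both conditions, hence |(-x^3 - 7x^2 - 7x - 3) + 18| < eps.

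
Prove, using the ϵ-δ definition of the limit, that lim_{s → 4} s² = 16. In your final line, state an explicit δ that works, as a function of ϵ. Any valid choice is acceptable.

δ = min(1, ϵ/9)

Let ϵ > 0. We seek δ > 0 with 0 < |s − 4| < δ ⇒ |s² − 16| < ϵ.
Factor: s² − 16 = (s − 4)(s + 4), so |s² − 16| = |s − 4|·|s + 4|.
Impose δ ≤ 1 so that |s| < 5; then |s + 4| ≤ 9.
Hence |s² − 16| ≤ 9|s − 4|, which is < ϵ once |s − 4| < ϵ/9.
Take δ = min(1, ϵ/9). If 0 < |s − 4| < δ then both bounds hold and |s² − 16| ≤ 9|s − 4| < 9·(ϵ/9) = ϵ.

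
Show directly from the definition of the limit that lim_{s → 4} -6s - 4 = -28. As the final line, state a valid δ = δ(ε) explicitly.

δ = ε/6

Let ε > 0. We need δ > 0 so that 0 < |s − 4| < δ implies |(-6s - 4) + 28| < ε.
|(-6s - 4) + 28| = |-6s + 24| = 6|s − 4|.
Thus it suffices that |s − 4| < ε/6.
Take δ = ε/6. If 0 < |s − 4| < δ then |(-6s - 4) + 28| = 6|s − 4| < 6·(ε/6) = ε.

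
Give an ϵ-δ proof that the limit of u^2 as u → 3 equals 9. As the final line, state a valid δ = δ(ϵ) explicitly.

δ = min(2, ϵ/8)

Suppose ϵ > 0. We seek δ > 0 with 0 < |u − 3| < δ ⇒ |u^2 − 9| < ϵ.
Factor: u^2 − 9 = (u − 3)(u + 3), so |u^2 − 9| = |u − 3|·|u + 3|.
Impose δ ≤ 2 so that |u| < 5; then |u + 3| ≤ 8.
Hence |u^2 − 9| ≤ 8|u − 3|, which is < ϵ once |u − 3| < ϵ/8.
Take δ = min(2, ϵ/8). If 0 < |u − 3| < δ then both bounds hold and |u^2 − 9| ≤ 8|u − 3| < 8·(ϵ/8) = ϵ.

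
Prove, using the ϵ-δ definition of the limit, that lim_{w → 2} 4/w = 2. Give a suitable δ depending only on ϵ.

Let ϵ > 0. We seek δ > 0 such that 0 < |w − 2| < δ implies |4/w − 2| < ϵ.
|4/w − 2| = 4·|2 − w|/(2·|w|) = 4|w − 2|/(2|w|).
Restrict δ ≤ 1. Then |w − 2| < 1 gives |w| > 1, so 2|w| > 2.
Then |4/w − 2| < 4|w − 2|/2, which is < ϵ when |w − 2| < (1/2)ϵ.
Take δ = min(1, (1/2)ϵ). Then 0 < |w − 2| < δ gives both |w − 2| < 1 and |w − 2| < (1/2)ϵ, so |4/w − 2| < ϵ.

δ = min(1, (1/2)ϵ)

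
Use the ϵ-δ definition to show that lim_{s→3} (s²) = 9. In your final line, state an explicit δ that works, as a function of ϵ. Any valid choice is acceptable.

δ = min(1, ϵ/7)

Fix ϵ > 0. We seek δ > 0 with 0 < |s − 3| < δ ⇒ |s² − 9| < ϵ.
Factor: s² − 9 = (s − 3)(s + 3), so |s² − 9| = |s − 3|·|s + 3|.
Impose δ ≤ 1 so that |s| < 4; then |s + 3| ≤ 7.
Hence |s² − 9| ≤ 7|s − 3|, which is < ϵ once |s − 3| < ϵ/7.
Take δ = min(1, ϵ/7). If 0 < |s − 3| < δ then both bounds hold and |s² − 9| ≤ 7|s − 3| < 7·(ϵ/7) = ϵ.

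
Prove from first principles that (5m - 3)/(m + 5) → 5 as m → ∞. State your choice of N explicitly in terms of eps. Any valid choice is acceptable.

N = 28/eps

Suppose eps > 0. For m ≥ 1, |(5m - 3)/(m + 5) − 5| = |-28|/((m + 5)) = 28/((m + 5)).
Since m + 5 ≥ m for m ≥ 1, this is ≤ 28/(m) = 28/m.
So |(5m - 3)/(m + 5) − 5| < eps whenever m > 28/eps.
Take N = 28/eps. If m > N then |(5m - 3)/(m + 5) − 5| ≤ 28/m < eps.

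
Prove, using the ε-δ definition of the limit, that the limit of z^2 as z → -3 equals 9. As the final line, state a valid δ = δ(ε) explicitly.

δ = min(2, ε/8)

Let ε > 0 be given. We seek δ > 0 with 0 < |z + 3| < δ ⇒ |z^2 − 9| < ε.
Factor: z^2 − 9 = (z + 3)(z - 3), so |z^2 − 9| = |z + 3|·|z - 3|.
Restrict δ ≤ 2. Then |z + 3| < 2 gives |z| < 5, so by the triangle inequality |z - 3| ≤ 5 + 3 = 8.
Hence |z^2 − 9| ≤ 8|z + 3|, which is < ε once |z + 3| < ε/8.
Take δ = min(2, ε/8). If 0 < |z + 3| < δ then both bounds hold and |z^2 − 9| ≤ 8|z + 3| < 8·(ε/8) = ε.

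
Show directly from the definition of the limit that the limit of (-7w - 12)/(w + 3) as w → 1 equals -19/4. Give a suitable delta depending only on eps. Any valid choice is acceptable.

Fix eps > 0. We want delta > 0 with 0 < |w − 1| < delta ⇒ |(-7w - 12)/(w + 3) + 19/4| < eps.
Combining over a common denominator, (-7w - 12)/(w + 3) + 19/4 = [(-7w - 12)·4 − (-19)·(w + 3)] / [4·(w + 3)] = -9(w − 1) / (4(w + 3)).
So |(-7w - 12)/(w + 3) + 19/4| = 9|w − 1| / (4·|w + 3|).
Require delta ≤ 2, so |w + 3| ≥ |4| − |w − 1| > 4 − 2 = 2.
Hence |(-7w - 12)/(w + 3) + 19/4| < 9|w − 1|/(4·2) = (9/8)|w − 1|, which is < eps once |w − 1| < (8/9)eps.
Take delta = min(2, (8/9)eps). Then 0 < |w − 1| < delta forces both bounds, so |(-7w - 12)/(w + 3) + 19/4| < eps.

delta = min(2, (8/9)eps)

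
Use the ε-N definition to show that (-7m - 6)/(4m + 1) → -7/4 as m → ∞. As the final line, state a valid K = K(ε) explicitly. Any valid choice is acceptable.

Let ε > 0 be given. For m ≥ 1, |(-7m - 6)/(4m + 1) + 7/4| = |-17|/(4(4m + 1)) = 17/(4(4m + 1)).
Since 4m + 1 ≥ 4m for m ≥ 1, this is ≤ 17/(4·4m) = (17/16)/m.
So |(-7m - 6)/(4m + 1) + 7/4| < ε whenever m > (17/16)/ε.
Take K = (17/16)/ε. If m > K then |(-7m - 6)/(4m + 1) + 7/4| ≤ (17/16)/m < ε.

K = (17/16)/ε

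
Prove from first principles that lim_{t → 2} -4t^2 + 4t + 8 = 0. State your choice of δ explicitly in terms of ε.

δ = min(1, ε/16)

Let ε > 0 be given. We want δ > 0 such that 0 < |t − 2| < δ implies |(-4t^2 + 4t + 8)| < ε.
(-4t^2 + 4t + 8) = -4t^2 + 4t + 8 = (t − 2)(-4t - 4).
So |(-4t^2 + 4t + 8)| = |t − 2|·|-4t - 4|.
Assume first that |t − 2| < 1, so |t| < 3. Then |-4t - 4| ≤ 4·3 + 4 = 16.
Hence |(-4t^2 + 4t + 8)| ≤ 16|t − 2| < ε provided |t − 2| < ε/16.
Choosing δ = min(1, ε/16) ensures both conditions, hence |(-4t^2 + 4t + 8)| < ε.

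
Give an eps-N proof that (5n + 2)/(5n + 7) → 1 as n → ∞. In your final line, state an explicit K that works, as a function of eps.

Let eps > 0. For n ≥ 1, |(5n + 2)/(5n + 7) − 1| = |-25|/(5(5n + 7)) = 25/(5(5n + 7)).
Since 5n + 7 ≥ 5n for n ≥ 1, this is ≤ 25/(5·5n) = 1/n.
So |(5n + 2)/(5n + 7) − 1| < eps whenever n > 1/eps.
Take K = 1/eps. If n > K then |(5n + 2)/(5n + 7) − 1| ≤ 1/n < eps.

K = 1/eps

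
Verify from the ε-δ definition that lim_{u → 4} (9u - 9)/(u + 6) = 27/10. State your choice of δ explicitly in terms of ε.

δ = min(5, (50/63)ε)

Suppose ε > 0. We want δ > 0 with 0 < |u − 4| < δ ⇒ |(9u - 9)/(u + 6) − (27/10)| < ε.
Combining over a common denominator, (9u - 9)/(u + 6) − (27/10) = [(9u - 9)·10 − 27·(u + 6)] / [10·(u + 6)] = 63(u − 4) / (10(u + 6)).
So |(9u - 9)/(u + 6) − (27/10)| = 63|u − 4| / (10·|u + 6|).
Restrict δ ≤ 5. Then |u − 4| < 5 gives |u + 6| = |(u − 4) + 10| ≥ 10 − 5 = 5.
Hence |(9u - 9)/(u + 6) − (27/10)| < 63|u − 4|/(10·5) = (63/50)|u − 4|, which is < ε once |u − 4| < (50/63)ε.
Take δ = min(5, (50/63)ε). Then 0 < |u − 4| < δ forces both bounds, so |(9u - 9)/(u + 6) − (27/10)| < ε.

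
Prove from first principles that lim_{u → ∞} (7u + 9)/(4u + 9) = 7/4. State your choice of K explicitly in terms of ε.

Let ε > 0 be given. We seek K > 0 such that u > K implies |(7u + 9)/(4u + 9) − (7/4)| < ε.
(7u + 9)/(4u + 9) − (7/4) = (4(7u + 9) − 7(4u + 9)) / (4(4u + 9)) = -27/(4(4u + 9)).
For u > 0 we have 4u + 9 > 4u, so |(7u + 9)/(4u + 9) − (7/4)| = 27/(4(4u + 9)) < 27/(4·4u) = (27/16)/u.
Thus |(7u + 9)/(4u + 9) − (7/4)| < ε whenever u > (27/16)/ε.
Take K = (27/16)/ε. If u > K then |(7u + 9)/(4u + 9) − (7/4)| < (27/16)/u < ε.

K = (27/16)/ε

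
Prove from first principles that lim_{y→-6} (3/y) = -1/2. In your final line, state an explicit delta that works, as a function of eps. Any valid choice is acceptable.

Let eps > 0 be given. We seek delta > 0 such that 0 < |y + 6| < delta implies |3/y + 1/2| < eps.
|3/y + 1/2| = 3·|-6 − y|/(6·|y|) = 3|y + 6|/(6|y|).
Restrict delta ≤ 3. Then |y + 6| < 3 gives |y| > 3, so 6|y| > 18.
Then |3/y + 1/2| < 3|y + 6|/18, which is < eps when |y + 6| < 6eps.
Take delta = min(3, 6eps). Then 0 < |y + 6| < delta gives both |y + 6| < 3 and |y + 6| < 6eps, so |3/y + 1/2| < eps.

delta = min(3, 6eps)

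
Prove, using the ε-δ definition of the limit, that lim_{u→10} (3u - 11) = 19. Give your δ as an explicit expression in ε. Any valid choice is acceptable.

δ = ε/3

Let ε > 0 be given. We need δ > 0 so that 0 < |u − 10| < δ implies |(3u - 11) − 19| < ε.
|(3u - 11) − 19| = |3u - 30| = 3|u − 10|.
Thus it suffices that |u − 10| < ε/3.
Choosing δ = ε/3 gives |(3u - 11) − 19| = 3|u − 10| < ε whenever |u − 10| < δ.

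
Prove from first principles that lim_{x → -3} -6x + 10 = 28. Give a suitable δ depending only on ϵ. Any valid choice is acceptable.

Let ϵ > 0 be given. We need δ > 0 so that 0 < |x + 3| < δ implies |(-6x + 10) − 28| < ϵ.
|(-6x + 10) − 28| = |-6x - 18| = 6|x + 3|.
So 6|x + 3| < ϵ exactly when |x + 3| < ϵ/6.
Choosing δ = ϵ/6 gives |(-6x + 10) − 28| = 6|x + 3| < ϵ whenever |x + 3| < δ.

δ = ϵ/6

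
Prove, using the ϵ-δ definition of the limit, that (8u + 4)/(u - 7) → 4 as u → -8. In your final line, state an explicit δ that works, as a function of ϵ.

δ = min(15/2, (15/8)ϵ)

Let ϵ > 0 be given. We want δ > 0 with 0 < |u + 8| < δ ⇒ |(8u + 4)/(u - 7) − 4| < ϵ.
Combining over a common denominator, (8u + 4)/(u - 7) − 4 = [(8u + 4)·(-15) − (-60)·(u - 7)] / [(-15)·(u - 7)] = -60(u + 8) / ((-15)(u - 7)).
So |(8u + 4)/(u - 7) − 4| = 60|u + 8| / (15·|u − 7|).
Require δ ≤ 15/2, so |u − 7| ≥ |-15| − |u + 8| > 15 − 15/2 = 15/2.
Hence |(8u + 4)/(u - 7) − 4| < 60|u + 8|/(15·(15/2)) = (8/15)|u + 8|, which is < ϵ once |u + 8| < (15/8)ϵ.
Take δ = min(15/2, (15/8)ϵ). Then 0 < |u + 8| < δ forces both bounds, so |(8u + 4)/(u - 7) − 4| < ϵ.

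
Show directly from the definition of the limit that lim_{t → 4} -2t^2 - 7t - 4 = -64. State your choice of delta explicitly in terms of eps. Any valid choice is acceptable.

Suppose eps > 0. We want delta > 0 such that 0 < |t − 4| < delta implies |(-2t^2 - 7t - 4) + 64| < eps.
(-2t^2 - 7t - 4) + 64 = -2t^2 - 7t + 60 = (t − 4)(-2t - 15).
So |(-2t^2 - 7t - 4) + 64| = |t − 4|·|-2t - 15|.
Assume first that |t − 4| < 2, so |t| < 6. Then |-2t - 15| ≤ 2·6 + 15 = 27.
Hence |(-2t^2 - 7t - 4) + 64| ≤ 27|t − 4| < eps provided |t − 4| < eps/27.
Take delta = min(2, eps/27). Then 0 < |t − 4| < delta gives both |t − 4| < 2 and |t − 4| < eps/27, so |(-2t^2 - 7t - 4) + 64| < eps.

delta = min(2, eps/27)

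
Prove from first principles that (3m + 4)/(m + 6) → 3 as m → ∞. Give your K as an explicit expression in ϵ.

K = 14/ϵ

Suppose ϵ > 0. For m ≥ 1, |(3m + 4)/(m + 6) − 3| = |-14|/((m + 6)) = 14/((m + 6)).
Since m + 6 ≥ m for m ≥ 1, this is ≤ 14/(m) = 14/m.
So |(3m + 4)/(m + 6) − 3| < ϵ whenever m > 14/ϵ.
Take K = 14/ϵ. If m > K then |(3m + 4)/(m + 6) − 3| ≤ 14/m < ϵ.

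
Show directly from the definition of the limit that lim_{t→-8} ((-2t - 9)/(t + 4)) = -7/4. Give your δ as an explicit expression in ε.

Let ε > 0 be given. We want δ > 0 with 0 < |t + 8| < δ ⇒ |(-2t - 9)/(t + 4) + 7/4| < ε.
Combining over a common denominator, (-2t - 9)/(t + 4) + 7/4 = [(-2t - 9)·(-4) − 7·(t + 4)] / [(-4)·(t + 4)] = 1(t + 8) / ((-4)(t + 4)).
So |(-2t - 9)/(t + 4) + 7/4| = |t + 8| / (4·|t + 4|).
Require δ ≤ 2, so |t + 4| ≥ |-4| − |t + 8| > 4 − 2 = 2.
Hence |(-2t - 9)/(t + 4) + 7/4| < |t + 8|/(4·2) = (1/8)|t + 8|, which is < ε once |t + 8| < 8ε.
Take δ = min(2, 8ε). Then 0 < |t + 8| < δ forces both bounds, so |(-2t - 9)/(t + 4) + 7/4| < ε.

δ = min(2, 8ε)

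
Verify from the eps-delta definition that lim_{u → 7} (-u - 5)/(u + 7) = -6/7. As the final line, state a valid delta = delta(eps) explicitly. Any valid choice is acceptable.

delta = min(7, 49eps)

Let eps > 0. We want delta > 0 with 0 < |u − 7| < delta ⇒ |(-u - 5)/(u + 7) + 6/7| < eps.
Combining over a common denominator, (-u - 5)/(u + 7) + 6/7 = [(-u - 5)·14 − (-12)·(u + 7)] / [14·(u + 7)] = -2(u − 7) / (14(u + 7)).
So |(-u - 5)/(u + 7) + 6/7| = 2|u − 7| / (14·|u + 7|).
Restrict delta ≤ 7. Then |u − 7| < 7 gives |u + 7| = |(u − 7) + 14| ≥ 14 − 7 = 7.
Hence |(-u - 5)/(u + 7) + 6/7| < 2|u − 7|/(14·7) = (1/49)|u − 7|, which is < eps once |u − 7| < 49eps.
Take delta = min(7, 49eps). Then 0 < |u − 7| < delta forces both bounds, so |(-u - 5)/(u + 7) + 6/7| < eps.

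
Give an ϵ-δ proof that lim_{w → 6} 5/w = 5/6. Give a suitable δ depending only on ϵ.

Suppose ϵ > 0. We seek δ > 0 such that 0 < |w − 6| < δ implies |5/w − (5/6)| < ϵ.
|5/w − (5/6)| = 5·|6 − w|/(6·|w|) = 5|w − 6|/(6|w|).
Require δ ≤ 3 so that |w| > 6 − 3 = 3, hence 6|w| > 18.
Then |5/w − (5/6)| < 5|w − 6|/18, which is < ϵ when |w − 6| < (18/5)ϵ.
Take δ = min(3, (18/5)ϵ). Then 0 < |w − 6| < δ gives both |w − 6| < 3 and |w − 6| < (18/5)ϵ, so |5/w − (5/6)| < ϵ.

δ = min(3, (18/5)ϵ)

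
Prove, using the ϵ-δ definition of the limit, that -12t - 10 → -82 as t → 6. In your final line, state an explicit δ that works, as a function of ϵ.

Let ϵ > 0 be given. We need δ > 0 so that 0 < |t − 6| < δ implies |(-12t - 10) + 82| < ϵ.
|(-12t - 10) + 82| = |-12t + 72| = 12|t − 6|.
Thus it suffices that |t − 6| < ϵ/12.
Choosing δ = ϵ/12 gives |(-12t - 10) + 82| = 12|t − 6| < ϵ whenever |t − 6| < δ.

δ = ϵ/12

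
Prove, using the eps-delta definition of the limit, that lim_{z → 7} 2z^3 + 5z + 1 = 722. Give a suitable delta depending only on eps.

delta = min(2, eps/391)

Let eps > 0. We want delta > 0 such that 0 < |z − 7| < delta implies |(2z^3 + 5z + 1) − 722| < eps.
(2z^3 + 5z + 1) − 722 = 2z^3 + 5z - 721 = (z − 7)(2z^2 + 14z + 103).
So |(2z^3 + 5z + 1) − 722| = |z − 7|·|2z^2 + 14z + 103|.
Require delta ≤ 2. Then |z − 7| < 2 gives |z| < 9, and by the triangle inequality |2z^2 + 14z + 103| ≤ 2·9^2 + 14·9 + 103 = 391.
Hence |(2z^3 + 5z + 1) − 722| ≤ 391|z − 7| < eps provided |z − 7| < eps/391.
Take delta = min(2, eps/391). Then 0 < |z − 7| < delta gives both |z − 7| < 2 and |z − 7| < eps/391, so |(2z^3 + 5z + 1) − 722| < eps.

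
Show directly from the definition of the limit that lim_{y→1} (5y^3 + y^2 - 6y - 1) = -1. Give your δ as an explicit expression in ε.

Let ε > 0. We want δ > 0 such that 0 < |y − 1| < δ implies |(5y^3 + y^2 - 6y - 1) + 1| < ε.
(5y^3 + y^2 - 6y - 1) + 1 = 5y^3 + y^2 - 6y = (y − 1)(5y^2 + 6y).
So |(5y^3 + y^2 - 6y - 1) + 1| = |y − 1|·|5y^2 + 6y|.
Assume first that |y − 1| < 1, so |y| < 2. Then |5y^2 + 6y| ≤ 5·2^2 + 6·2 = 32.
Hence |(5y^3 + y^2 - 6y - 1) + 1| ≤ 32|y − 1| < ε provided |y − 1| < ε/32.
Take δ = min(1, ε/32). Then 0 < |y − 1| < δ gives both |y − 1| < 1 and |y − 1| < ε/32, so |(5y^3 + y^2 - 6y - 1) + 1| < ε.

δ = min(1, ε/32)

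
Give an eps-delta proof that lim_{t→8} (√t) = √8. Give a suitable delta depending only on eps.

delta = min(8, √8·eps)

Let eps > 0 be given. We want delta > 0 such that 0 < |t − 8| < delta implies |√t − √8| < eps.
Multiplying by the conjugate, |√t − √8| = |t − 8|/(√t + √8).
Restrict delta ≤ 8 so that |t − 8| < 8 forces t > 0, and then √t + √8 > √8.
Hence |√t − √8| < |t − 8|/√8, which is < eps once |t − 8| < √8·eps.
Take delta = min(8, √8·eps). If 0 < |t − 8| < delta then t > 0 and |√t − √8| < |t − 8|/√8 < eps.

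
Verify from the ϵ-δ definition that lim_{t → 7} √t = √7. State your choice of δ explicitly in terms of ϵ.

Let ϵ > 0. We want δ > 0 such that 0 < |t − 7| < δ implies |√t − √7| < ϵ.
Multiplying by the conjugate, |√t − √7| = |t − 7|/(√t + √7).
Restrict δ ≤ 7 so that |t − 7| < 7 forces t > 0, and then √t + √7 > √7.
Hence |√t − √7| < |t − 7|/√7, which is < ϵ once |t − 7| < √7·ϵ.
Take δ = min(7, √7·ϵ). If 0 < |t − 7| < δ then t > 0 and |√t − √7| < |t − 7|/√7 < ϵ.

δ = min(7, √7·ϵ)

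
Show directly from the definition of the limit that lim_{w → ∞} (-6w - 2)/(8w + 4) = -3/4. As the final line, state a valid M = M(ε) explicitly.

M = (1/8)/ε

Let ε > 0. We seek M > 0 such that w > M implies |(-6w - 2)/(8w + 4) + 3/4| < ε.
(-6w - 2)/(8w + 4) + 3/4 = (8(-6w - 2) − (-6)(8w + 4)) / (8(8w + 4)) = 8/(8(8w + 4)).
For w > 0 we have 8w + 4 > 8w, so |(-6w - 2)/(8w + 4) + 3/4| = 8/(8(8w + 4)) < 8/(8·8w) = (1/8)/w.
Thus |(-6w - 2)/(8w + 4) + 3/4| < ε whenever w > (1/8)/ε.
Take M = (1/8)/ε. If w > M then |(-6w - 2)/(8w + 4) + 3/4| < (1/8)/w < ε.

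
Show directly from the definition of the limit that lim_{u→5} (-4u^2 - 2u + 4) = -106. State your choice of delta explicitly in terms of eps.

delta = min(2, eps/50)

Suppose eps > 0. We want delta > 0 such that 0 < |u − 5| < delta implies |(-4u^2 - 2u + 4) + 106| < eps.
(-4u^2 - 2u + 4) + 106 = -4u^2 - 2u + 110 = (u − 5)(-4u - 22).
So |(-4u^2 - 2u + 4) + 106| = |u − 5|·|-4u - 22|.
Require delta ≤ 2. Then |u − 5| < 2 gives |u| < 7, and by the triangle inequality |-4u - 22| ≤ 4·7 + 22 = 50.
Hence |(-4u^2 - 2u + 4) + 106| ≤ 50|u − 5| < eps provided |u − 5| < eps/50.
Choosing delta = min(2, eps/50) ensures both conditions, hence |(-4u^2 - 2u + 4) + 106| < eps.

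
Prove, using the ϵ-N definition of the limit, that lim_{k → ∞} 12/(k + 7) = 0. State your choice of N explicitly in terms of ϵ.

N = 12/ϵ

Fix ϵ > 0. For k ≥ 1, |12/(k + 7) − 0| = 12/(k + 7) ≤ 12/k.
We need 12/k < ϵ, i.e. k > 12/ϵ.
Take N = 12/ϵ. If k > N then |12/(k + 7)| ≤ 12/k < ϵ.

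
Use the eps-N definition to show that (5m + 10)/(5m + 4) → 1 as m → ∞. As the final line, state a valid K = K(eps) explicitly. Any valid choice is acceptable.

K = (6/5)/eps

Fix eps > 0. For m ≥ 1, |(5m + 10)/(5m + 4) − 1| = |30|/(5(5m + 4)) = 30/(5(5m + 4)).
Since 5m + 4 ≥ 5m for m ≥ 1, this is ≤ 30/(5·5m) = (6/5)/m.
So |(5m + 10)/(5m + 4) − 1| < eps whenever m > (6/5)/eps.
Take K = (6/5)/eps. If m > K then |(5m + 10)/(5m + 4) − 1| ≤ (6/5)/m < eps.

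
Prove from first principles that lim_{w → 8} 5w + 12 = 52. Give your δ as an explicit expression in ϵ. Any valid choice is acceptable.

δ = ϵ/5

Let ϵ > 0. We need δ > 0 so that 0 < |w − 8| < δ implies |(5w + 12) − 52| < ϵ.
Since (5w + 12) − 52 = 5(w − 8), we have |(5w + 12) − 52| = 5|w − 8|.
Thus it suffices that |w − 8| < ϵ/5.
Choosing δ = ϵ/5 gives |(5w + 12) − 52| = 5|w − 8| < ϵ whenever |w − 8| < δ.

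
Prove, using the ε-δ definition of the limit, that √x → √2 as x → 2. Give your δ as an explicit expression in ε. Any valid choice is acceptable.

Suppose ε > 0. We want δ > 0 such that 0 < |x − 2| < δ implies |√x − √2| < ε.
Multiplying by the conjugate, |√x − √2| = |x − 2|/(√x + √2).
Restrict δ ≤ 2 so that |x − 2| < 2 forces x > 0, and then √x + √2 > √2.
Hence |√x − √2| < |x − 2|/√2, which is < ε once |x − 2| < √2·ε.
Take δ = min(2, √2·ε). If 0 < |x − 2| < δ then x > 0 and |√x − √2| < |x − 2|/√2 < ε.

δ = min(2, √2·ε)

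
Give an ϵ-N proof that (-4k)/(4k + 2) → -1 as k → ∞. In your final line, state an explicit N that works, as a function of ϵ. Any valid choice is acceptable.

N = (1/2)/ϵ

Suppose ϵ > 0. For k ≥ 1, |(-4k)/(4k + 2) + 1| = |8|/(4(4k + 2)) = 8/(4(4k + 2)).
Since 4k + 2 ≥ 4k for k ≥ 1, this is ≤ 8/(4·4k) = (1/2)/k.
So |(-4k)/(4k + 2) + 1| < ϵ whenever k > (1/2)/ϵ.
Take N = (1/2)/ϵ. If k > N then |(-4k)/(4k + 2) + 1| ≤ (1/2)/k < ϵ.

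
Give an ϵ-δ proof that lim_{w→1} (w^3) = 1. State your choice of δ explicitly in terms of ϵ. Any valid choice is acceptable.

Fix ϵ > 0. We seek δ > 0 with 0 < |w − 1| < δ ⇒ |w^3 − 1| < ϵ.
Factor: w^3 − 1 = (w − 1)(w^2 + w + 1), so |w^3 − 1| = |w − 1|·|w^2 + w + 1|.
Impose δ ≤ 1 so that |w| < 2; then |w^2 + w + 1| ≤ 7.
Hence |w^3 − 1| ≤ 7|w − 1|, which is < ϵ once |w − 1| < ϵ/7.
Take δ = min(1, ϵ/7). If 0 < |w − 1| < δ then both bounds hold and |w^3 − 1| ≤ 7|w − 1| < 7·(ϵ/7) = ϵ.

δ = min(1, ϵ/7)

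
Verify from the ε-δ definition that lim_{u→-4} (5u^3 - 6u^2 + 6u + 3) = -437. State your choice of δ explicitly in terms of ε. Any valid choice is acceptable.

δ = min(2, ε/446)

Fix ε > 0. We want δ > 0 such that 0 < |u + 4| < δ implies |(5u^3 - 6u^2 + 6u + 3) + 437| < ε.
(5u^3 - 6u^2 + 6u + 3) + 437 = 5u^3 - 6u^2 + 6u + 440 = (u + 4)(5u^2 - 26u + 110).
So |(5u^3 - 6u^2 + 6u + 3) + 437| = |u + 4|·|5u^2 - 26u + 110|.
Require δ ≤ 2. Then |u + 4| < 2 gives |u| < 6, and by the triangle inequality |5u^2 - 26u + 110| ≤ 5·6^2 + 26·6 + 110 = 446.
Hence |(5u^3 - 6u^2 + 6u + 3) + 437| ≤ 446|u + 4| < ε provided |u + 4| < ε/446.
Choosing δ = min(2, ε/446) ensures both conditions, hence |(5u^3 - 6u^2 + 6u + 3) + 437| < ε.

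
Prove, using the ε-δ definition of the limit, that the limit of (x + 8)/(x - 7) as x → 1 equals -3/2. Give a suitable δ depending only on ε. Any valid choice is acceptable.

δ = min(3, (6/5)ε)

Fix ε > 0. We want δ > 0 with 0 < |x − 1| < δ ⇒ |(x + 8)/(x - 7) + 3/2| < ε.
Combining over a common denominator, (x + 8)/(x - 7) + 3/2 = [(x + 8)·(-6) − 9·(x - 7)] / [(-6)·(x - 7)] = -15(x − 1) / ((-6)(x - 7)).
So |(x + 8)/(x - 7) + 3/2| = 15|x − 1| / (6·|x − 7|).
Require δ ≤ 3, so |x − 7| ≥ |-6| − |x − 1| > 6 − 3 = 3.
Hence |(x + 8)/(x - 7) + 3/2| < 15|x − 1|/(6·3) = (5/6)|x − 1|, which is < ε once |x − 1| < (6/5)ε.
Take δ = min(3, (6/5)ε). Then 0 < |x − 1| < δ forces both bounds, so |(x + 8)/(x - 7) + 3/2| < ε.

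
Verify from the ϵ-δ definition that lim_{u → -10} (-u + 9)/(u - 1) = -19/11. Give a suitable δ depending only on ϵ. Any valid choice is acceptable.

δ = min(11/2, (121/16)ϵ)

Suppose ϵ > 0. We want δ > 0 with 0 < |u + 10| < δ ⇒ |(-u + 9)/(u - 1) + 19/11| < ϵ.
Combining over a common denominator, (-u + 9)/(u - 1) + 19/11 = [(-u + 9)·(-11) − 19·(u - 1)] / [(-11)·(u - 1)] = -8(u + 10) / ((-11)(u - 1)).
So |(-u + 9)/(u - 1) + 19/11| = 8|u + 10| / (11·|u − 1|).
Require δ ≤ 11/2, so |u − 1| ≥ |-11| − |u + 10| > 11 − 11/2 = 11/2.
Hence |(-u + 9)/(u - 1) + 19/11| < 8|u + 10|/(11·(11/2)) = (16/121)|u + 10|, which is < ϵ once |u + 10| < (121/16)ϵ.
Take δ = min(11/2, (121/16)ϵ). Then 0 < |u + 10| < δ forces both bounds, so |(-u + 9)/(u - 1) + 19/11| < ϵ.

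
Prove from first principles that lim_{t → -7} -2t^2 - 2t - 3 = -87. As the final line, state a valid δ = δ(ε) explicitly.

δ = min(2, ε/30)

Let ε > 0. We want δ > 0 such that 0 < |t + 7| < δ implies |(-2t^2 - 2t - 3) + 87| < ε.
(-2t^2 - 2t - 3) + 87 = -2t^2 - 2t + 84 = (t + 7)(-2t + 12).
So |(-2t^2 - 2t - 3) + 87| = |t + 7|·|-2t + 12|.
Require δ ≤ 2. Then |t + 7| < 2 gives |t| < 9, and by the triangle inequality |-2t + 12| ≤ 2·9 + 12 = 30.
Hence |(-2t^2 - 2t - 3) + 87| ≤ 30|t + 7| < ε provided |t + 7| < ε/30.
Take δ = min(2, ε/30). Then 0 < |t + 7| < δ gives both |t + 7| < 2 and |t + 7| < ε/30, so |(-2t^2 - 2t - 3) + 87| < ε.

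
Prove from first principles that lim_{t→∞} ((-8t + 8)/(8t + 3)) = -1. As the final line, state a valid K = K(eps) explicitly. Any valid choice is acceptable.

K = (11/8)/eps

Let eps > 0 be given. We seek K > 0 such that t > K implies |(-8t + 8)/(8t + 3) + 1| < eps.
(-8t + 8)/(8t + 3) + 1 = (8(-8t + 8) − (-8)(8t + 3)) / (8(8t + 3)) = 88/(8(8t + 3)).
For t > 0 we have 8t + 3 > 8t, so |(-8t + 8)/(8t + 3) + 1| = 88/(8(8t + 3)) < 88/(8·8t) = (11/8)/t.
Thus |(-8t + 8)/(8t + 3) + 1| < eps whenever t > (11/8)/eps.
Take K = (11/8)/eps. If t > K then |(-8t + 8)/(8t + 3) + 1| < (11/8)/t < eps.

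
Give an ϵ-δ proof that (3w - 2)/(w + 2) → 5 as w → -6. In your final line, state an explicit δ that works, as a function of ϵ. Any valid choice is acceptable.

Fix ϵ > 0. We want δ > 0 with 0 < |w + 6| < δ ⇒ |(3w - 2)/(w + 2) − 5| < ϵ.
Combining over a common denominator, (3w - 2)/(w + 2) − 5 = [(3w - 2)·(-4) − (-20)·(w + 2)] / [(-4)·(w + 2)] = 8(w + 6) / ((-4)(w + 2)).
So |(3w - 2)/(w + 2) − 5| = 8|w + 6| / (4·|w + 2|).
Require δ ≤ 2, so |w + 2| ≥ |-4| − |w + 6| > 4 − 2 = 2.
Hence |(3w - 2)/(w + 2) − 5| < 8|w + 6|/(4·2) = |w + 6|, which is < ϵ once |w + 6| < ϵ.
Take δ = min(2, ϵ). Then 0 < |w + 6| < δ forces both bounds, so |(3w - 2)/(w + 2) − 5| < ϵ.

δ = min(2, ϵ)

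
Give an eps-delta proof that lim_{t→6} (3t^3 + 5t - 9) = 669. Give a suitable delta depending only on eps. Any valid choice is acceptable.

delta = min(2, eps/449)

Let eps > 0 be given. We want delta > 0 such that 0 < |t − 6| < delta implies |(3t^3 + 5t - 9) − 669| < eps.
(3t^3 + 5t - 9) − 669 = 3t^3 + 5t - 678 = (t − 6)(3t^2 + 18t + 113).
So |(3t^3 + 5t - 9) − 669| = |t − 6|·|3t^2 + 18t + 113|.
Require delta ≤ 2. Then |t − 6| < 2 gives |t| < 8, and by the triangle inequality |3t^2 + 18t + 113| ≤ 3·8^2 + 18·8 + 113 = 449.
Hence |(3t^3 + 5t - 9) − 669| ≤ 449|t − 6| < eps provided |t − 6| < eps/449.
Choosing delta = min(2, eps/449) ensures both conditions, hence |(3t^3 + 5t - 9) − 669| < eps.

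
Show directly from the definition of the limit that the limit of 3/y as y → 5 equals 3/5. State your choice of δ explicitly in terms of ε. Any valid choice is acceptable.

Let ε > 0 be given. We seek δ > 0 such that 0 < |y − 5| < δ implies |3/y − (3/5)| < ε.
|3/y − (3/5)| = 3·|5 − y|/(5·|y|) = 3|y − 5|/(5|y|).
Require δ ≤ 5/2 so that |y| > 5 − 5/2 = 5/2, hence 5|y| > 25/2.
Then |3/y − (3/5)| < 3|y − 5|/(25/2), which is < ε when |y − 5| < (25/6)ε.
Take δ = min(5/2, (25/6)ε). Then 0 < |y − 5| < δ gives both |y − 5| < 5/2 and |y − 5| < (25/6)ε, so |3/y − (3/5)| < ε.

δ = min(5/2, (25/6)ε)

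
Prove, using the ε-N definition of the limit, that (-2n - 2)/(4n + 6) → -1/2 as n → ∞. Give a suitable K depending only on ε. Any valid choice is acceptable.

K = (1/4)/ε

Let ε > 0 be given. For n ≥ 1, |(-2n - 2)/(4n + 6) + 1/2| = |4|/(4(4n + 6)) = 4/(4(4n + 6)).
Since 4n + 6 ≥ 4n for n ≥ 1, this is ≤ 4/(4·4n) = (1/4)/n.
So |(-2n - 2)/(4n + 6) + 1/2| < ε whenever n > (1/4)/ε.
Take K = (1/4)/ε. If n > K then |(-2n - 2)/(4n + 6) + 1/2| ≤ (1/4)/n < ε.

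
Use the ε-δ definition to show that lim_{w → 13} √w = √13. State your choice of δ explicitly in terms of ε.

δ = min(13, √13·ε)

Let ε > 0 be given. We want δ > 0 such that 0 < |w − 13| < δ implies |√w − √13| < ε.
Rationalise: √w − √13 = (w − 13)/(√w + √13), so |√w − √13| = |w − 13|/(√w + √13).
Restrict δ ≤ 13 so that |w − 13| < 13 forces w > 0, and then √w + √13 > √13.
Hence |√w − √13| < |w − 13|/√13, which is < ε once |w − 13| < √13·ε.
Take δ = min(13, √13·ε). If 0 < |w − 13| < δ then w > 0 and |√w − √13| < |w − 13|/√13 < ε.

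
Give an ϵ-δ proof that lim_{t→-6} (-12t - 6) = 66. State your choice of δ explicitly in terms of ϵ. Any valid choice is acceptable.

Let ϵ > 0. We need δ > 0 so that 0 < |t + 6| < δ implies |(-12t - 6) − 66| < ϵ.
|(-12t - 6) − 66| = |-12t - 72| = 12|t + 6|.
So 12|t + 6| < ϵ exactly when |t + 6| < ϵ/12.
Take δ = ϵ/12. If 0 < |t + 6| < δ then |(-12t - 6) − 66| = 12|t + 6| < 12·(ϵ/12) = ϵ.

δ = ϵ/12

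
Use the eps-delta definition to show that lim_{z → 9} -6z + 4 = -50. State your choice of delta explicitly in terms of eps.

delta = eps/6

Fix eps > 0. We need delta > 0 so that 0 < |z − 9| < delta implies |(-6z + 4) + 50| < eps.
|(-6z + 4) + 50| = |-6z + 54| = 6|z − 9|.
So 6|z − 9| < eps exactly when |z − 9| < eps/6.
Choosing delta = eps/6 gives |(-6z + 4) + 50| = 6|z − 9| < eps whenever |z − 9| < delta.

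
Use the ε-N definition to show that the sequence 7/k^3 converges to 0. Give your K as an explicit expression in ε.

Suppose ε > 0. For k ≥ 1, |7/k^3 − 0| = 7/k^3.
7/k^3 < ε ⇔ k^3 > 7/ε ⇔ k > (7/ε)^{1/3}.
Take K = (7/ε)^{1/3}. Then k > K implies 7/k^3 < ε.

K = (7/ε)^{1/3}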